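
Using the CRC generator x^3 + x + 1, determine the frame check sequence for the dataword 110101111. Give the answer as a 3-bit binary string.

000

Append 3 zeros: 110101111000. Divide by 1011 (XOR where the leading bit is 1):
  pos 0: 1101 XOR 1011 = 0110
  pos 1: 1100 XOR 1011 = 0111
  pos 2: 1111 XOR 1011 = 0100
  pos 3: 1001 XOR 1011 = 0010
  pos 5: 1011 XOR 1011 = 0000
Remainder (last 3 bits) = 000. This is the CRC / FCS.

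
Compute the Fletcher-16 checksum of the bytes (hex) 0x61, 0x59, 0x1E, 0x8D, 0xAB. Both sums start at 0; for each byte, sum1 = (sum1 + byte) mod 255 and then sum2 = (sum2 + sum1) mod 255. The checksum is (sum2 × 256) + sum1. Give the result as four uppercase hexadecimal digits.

Running sums (mod 255):
  after byte 0 (0x61): sum1=97, sum2=97
  after byte 1 (0x59): sum1=186, sum2=28
  after byte 2 (0x1E): sum1=216, sum2=244
  after byte 3 (0x8D): sum1=102, sum2=91
  after byte 4 (0xAB): sum1=18, sum2=109
Checksum = sum2·256 + sum1 = 109·256 + 18 = 27922 = 0x6D12.

6D12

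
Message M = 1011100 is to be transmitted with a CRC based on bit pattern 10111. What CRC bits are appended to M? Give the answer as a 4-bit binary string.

Append 4 zeros: 10111000000. Divide by 10111 (XOR where the leading bit is 1):
  pos 0: 10111 XOR 10111 = 00000
Remainder (last 4 bits) = 0000. This is the CRC / FCS.

0000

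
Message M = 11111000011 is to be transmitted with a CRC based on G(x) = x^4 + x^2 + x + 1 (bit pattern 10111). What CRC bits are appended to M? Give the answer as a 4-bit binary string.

0010

Append 4 zeros: 111110000110000. Divide by 10111 (XOR where the leading bit is 1):
  pos 0: 11111 XOR 10111 = 01000
  pos 1: 10000 XOR 10111 = 00111
  pos 3: 11100 XOR 10111 = 01011
  pos 4: 10110 XOR 10111 = 00001
  pos 8: 11100 XOR 10111 = 01011
  pos 9: 10110 XOR 10111 = 00001
Remainder (last 4 bits) = 0010. This is the CRC / FCS.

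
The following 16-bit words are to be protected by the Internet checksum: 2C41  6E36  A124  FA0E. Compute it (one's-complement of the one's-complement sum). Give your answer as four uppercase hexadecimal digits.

CA54

One's-complement addition (fold any carry out of bit 15 back into bit 0):
  0x2C41 + 0x6E36 = 0x09A77
  0x9A77 + 0xA124 = 0x13B9B → wrap carry → 0x3B9C
  0x3B9C + 0xFA0E = 0x135AA → wrap carry → 0x35AB
One's-complement sum = 0x35AB.
Checksum = ~0x35AB & 0xFFFF = 0xCA54.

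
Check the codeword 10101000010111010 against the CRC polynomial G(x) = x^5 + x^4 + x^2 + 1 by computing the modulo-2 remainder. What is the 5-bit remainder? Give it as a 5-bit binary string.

00000

Modulo-2 division of 10101000010111010 by 110101:
  pos 0: 101010 XOR 110101 = 011111
  pos 1: 111110 XOR 110101 = 001011
  pos 3: 101100 XOR 110101 = 011001
  pos 4: 110011 XOR 110101 = 000110
  pos 7: 110011 XOR 110101 = 000110
  pos 10: 110101 XOR 110101 = 000000
Remainder = 00000 (zero — the frame passes the CRC check).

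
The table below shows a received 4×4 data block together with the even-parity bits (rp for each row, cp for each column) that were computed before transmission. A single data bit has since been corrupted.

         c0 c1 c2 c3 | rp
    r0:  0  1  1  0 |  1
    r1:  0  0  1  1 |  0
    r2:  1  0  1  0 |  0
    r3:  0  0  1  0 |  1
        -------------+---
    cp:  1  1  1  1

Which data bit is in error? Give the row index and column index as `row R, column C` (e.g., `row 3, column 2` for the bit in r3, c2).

Recompute each row's even parity and compare to rp:
  r0: data parity 0, sent rp 1 → mismatch
  r1: data parity 0, sent rp 0 → ok
  r2: data parity 0, sent rp 0 → ok
  r3: data parity 1, sent rp 1 → ok
Recompute each column's even parity and compare to cp:
  c0: data parity 1, sent cp 1 → ok
  c1: data parity 1, sent cp 1 → ok
  c2: data parity 0, sent cp 1 → mismatch
  c3: data parity 1, sent cp 1 → ok
Exactly one row (r0) and one column (c2) fail → the flipped bit is at their intersection.

row 0, column 2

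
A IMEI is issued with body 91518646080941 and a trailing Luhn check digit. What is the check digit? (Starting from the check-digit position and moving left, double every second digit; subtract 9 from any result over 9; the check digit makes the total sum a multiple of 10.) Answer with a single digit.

Partial digits right→left: 1 4 9 0 8 0 6 4 6 8 1 5 1 9
Double every second digit counting from the check-digit position (so the 1st, 3rd, 5th, ... of the partial from the right).
  doubled (with −9 where >9): 2 9 7 3 3 2 2 → sum 28
  kept as-is: 4 0 0 4 8 5 9 → sum 30
Total = 28 + 30 = 58.
Check digit = (10 − (58 mod 10)) mod 10 = 2.

2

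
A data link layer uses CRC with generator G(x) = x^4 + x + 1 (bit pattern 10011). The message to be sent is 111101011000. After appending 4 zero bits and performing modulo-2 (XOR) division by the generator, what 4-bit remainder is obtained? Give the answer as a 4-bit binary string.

Append 4 zeros: 1111010110000000. Divide by 10011 (XOR where the leading bit is 1):
  pos 0: 11110 XOR 10011 = 01101
  pos 1: 11011 XOR 10011 = 01000
  pos 2: 10000 XOR 10011 = 00011
  pos 5: 11110 XOR 10011 = 01101
  pos 6: 11010 XOR 10011 = 01001
  pos 7: 10010 XOR 10011 = 00001
  pos 11: 10000 XOR 10011 = 00011
Remainder (last 4 bits) = 0011. This is the CRC / FCS.

0011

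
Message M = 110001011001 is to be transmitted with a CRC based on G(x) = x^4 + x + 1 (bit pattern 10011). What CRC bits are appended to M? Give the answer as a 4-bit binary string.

Append 4 zeros: 1100010110010000. Divide by 10011 (XOR where the leading bit is 1):
  pos 0: 11000 XOR 10011 = 01011
  pos 1: 10111 XOR 10011 = 00100
  pos 3: 10001 XOR 10011 = 00010
  pos 6: 10100 XOR 10011 = 00111
  pos 8: 11110 XOR 10011 = 01101
  pos 9: 11010 XOR 10011 = 01001
  pos 10: 10010 XOR 10011 = 00001
Remainder (last 4 bits) = 0010. This is the CRC / FCS.

0010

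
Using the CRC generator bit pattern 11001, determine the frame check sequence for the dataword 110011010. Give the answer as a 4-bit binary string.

1100

Append 4 zeros: 1100110100000. Divide by 11001 (XOR where the leading bit is 1):
  pos 0: 11001 XOR 11001 = 00000
  pos 5: 10100 XOR 11001 = 01101
  pos 6: 11010 XOR 11001 = 00011
Remainder (last 4 bits) = 1100. This is the CRC / FCS.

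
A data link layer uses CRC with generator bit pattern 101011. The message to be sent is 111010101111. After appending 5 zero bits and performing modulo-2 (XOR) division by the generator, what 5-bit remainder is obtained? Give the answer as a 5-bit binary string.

Append 5 zeros: 11101010111100000. Divide by 101011 (XOR where the leading bit is 1):
  pos 0: 111010 XOR 101011 = 010001
  pos 1: 100011 XOR 101011 = 001000
  pos 3: 100001 XOR 101011 = 001010
  pos 5: 101011 XOR 101011 = 000000
  pos 11: 100000 XOR 101011 = 001011
Remainder (last 5 bits) = 01011. This is the CRC / FCS.

01011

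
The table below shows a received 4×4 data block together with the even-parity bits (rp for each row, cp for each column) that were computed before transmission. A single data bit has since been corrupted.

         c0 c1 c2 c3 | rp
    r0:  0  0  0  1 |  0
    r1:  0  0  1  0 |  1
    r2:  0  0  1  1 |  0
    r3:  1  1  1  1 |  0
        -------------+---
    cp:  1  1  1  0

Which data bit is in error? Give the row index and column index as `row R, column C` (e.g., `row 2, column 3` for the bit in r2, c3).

Recompute each row's even parity and compare to rp:
  r0: data parity 1, sent rp 0 → mismatch
  r1: data parity 1, sent rp 1 → ok
  r2: data parity 0, sent rp 0 → ok
  r3: data parity 0, sent rp 0 → ok
Recompute each column's even parity and compare to cp:
  c0: data parity 1, sent cp 1 → ok
  c1: data parity 1, sent cp 1 → ok
  c2: data parity 1, sent cp 1 → ok
  c3: data parity 1, sent cp 0 → mismatch
Exactly one row (r0) and one column (c3) fail → the flipped bit is at their intersection.

row 0, column 3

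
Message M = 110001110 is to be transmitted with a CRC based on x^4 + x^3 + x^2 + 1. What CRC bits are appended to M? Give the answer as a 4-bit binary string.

Append 4 zeros: 1100011100000. Divide by 11101 (XOR where the leading bit is 1):
  pos 0: 11000 XOR 11101 = 00101
  pos 2: 10111 XOR 11101 = 01010
  pos 3: 10101 XOR 11101 = 01000
  pos 4: 10000 XOR 11101 = 01101
  pos 5: 11010 XOR 11101 = 00111
  pos 7: 11100 XOR 11101 = 00001
Remainder (last 4 bits) = 0010. This is the CRC / FCS.

0010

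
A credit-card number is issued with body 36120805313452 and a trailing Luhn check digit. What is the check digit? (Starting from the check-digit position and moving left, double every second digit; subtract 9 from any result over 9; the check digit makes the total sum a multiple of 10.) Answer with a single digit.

6

Partial digits right→left: 2 5 4 3 1 3 5 0 8 0 2 1 6 3
Double every second digit counting from the check-digit position (so the 1st, 3rd, 5th, ... of the partial from the right).
  doubled (with −9 where >9): 4 8 2 1 7 4 3 → sum 29
  kept as-is: 5 3 3 0 0 1 3 → sum 15
Total = 29 + 15 = 44.
Check digit = (10 − (44 mod 10)) mod 10 = 6.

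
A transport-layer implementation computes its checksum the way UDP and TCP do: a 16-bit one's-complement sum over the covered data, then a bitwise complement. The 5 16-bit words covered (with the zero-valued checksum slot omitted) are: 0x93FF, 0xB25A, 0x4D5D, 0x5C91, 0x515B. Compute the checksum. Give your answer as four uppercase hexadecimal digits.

One's-complement addition (fold any carry out of bit 15 back into bit 0):
  0x93FF + 0xB25A = 0x14659 → wrap carry → 0x465A
  0x465A + 0x4D5D = 0x093B7
  0x93B7 + 0x5C91 = 0x0F048
  0xF048 + 0x515B = 0x141A3 → wrap carry → 0x41A4
One's-complement sum = 0x41A4.
Checksum = ~0x41A4 & 0xFFFF = 0xBE5B.

BE5B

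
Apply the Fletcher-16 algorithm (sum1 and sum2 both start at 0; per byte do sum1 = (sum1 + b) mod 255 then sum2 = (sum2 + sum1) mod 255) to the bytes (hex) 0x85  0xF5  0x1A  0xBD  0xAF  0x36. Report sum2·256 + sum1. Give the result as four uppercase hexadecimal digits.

Running sums (mod 255):
  after byte 0 (0x85): sum1=133, sum2=133
  after byte 1 (0xF5): sum1=123, sum2=1
  after byte 2 (0x1A): sum1=149, sum2=150
  after byte 3 (0xBD): sum1=83, sum2=233
  after byte 4 (0xAF): sum1=3, sum2=236
  after byte 5 (0x36): sum1=57, sum2=38
Checksum = sum2·256 + sum1 = 38·256 + 57 = 9785 = 0x2639.

2639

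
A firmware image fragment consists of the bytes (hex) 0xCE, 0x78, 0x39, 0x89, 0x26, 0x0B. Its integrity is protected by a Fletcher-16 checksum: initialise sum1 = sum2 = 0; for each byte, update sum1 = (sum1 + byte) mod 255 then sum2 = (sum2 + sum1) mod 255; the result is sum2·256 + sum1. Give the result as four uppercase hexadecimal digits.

Running sums (mod 255):
  after byte 0 (0xCE): sum1=206, sum2=206
  after byte 1 (0x78): sum1=71, sum2=22
  after byte 2 (0x39): sum1=128, sum2=150
  after byte 3 (0x89): sum1=10, sum2=160
  after byte 4 (0x26): sum1=48, sum2=208
  after byte 5 (0x0B): sum1=59, sum2=12
Checksum = sum2·256 + sum1 = 12·256 + 59 = 3131 = 0x0C3B.

0C3B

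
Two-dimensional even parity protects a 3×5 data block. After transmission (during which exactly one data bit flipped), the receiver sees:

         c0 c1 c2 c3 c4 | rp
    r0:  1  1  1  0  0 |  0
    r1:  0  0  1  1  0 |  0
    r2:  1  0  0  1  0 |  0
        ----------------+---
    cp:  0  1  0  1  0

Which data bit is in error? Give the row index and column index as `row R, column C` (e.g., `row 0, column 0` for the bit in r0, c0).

Recompute each row's even parity and compare to rp:
  r0: data parity 1, sent rp 0 → mismatch
  r1: data parity 0, sent rp 0 → ok
  r2: data parity 0, sent rp 0 → ok
Recompute each column's even parity and compare to cp:
  c0: data parity 0, sent cp 0 → ok
  c1: data parity 1, sent cp 1 → ok
  c2: data parity 0, sent cp 0 → ok
  c3: data parity 0, sent cp 1 → mismatch
  c4: data parity 0, sent cp 0 → ok
Exactly one row (r0) and one column (c3) fail → the flipped bit is at their intersection.

row 0, column 3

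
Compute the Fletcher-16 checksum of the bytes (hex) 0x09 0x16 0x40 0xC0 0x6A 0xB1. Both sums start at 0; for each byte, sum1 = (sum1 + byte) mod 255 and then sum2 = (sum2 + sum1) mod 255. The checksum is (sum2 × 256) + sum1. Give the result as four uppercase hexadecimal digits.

Running sums (mod 255):
  after byte 0 (0x09): sum1=9, sum2=9
  after byte 1 (0x16): sum1=31, sum2=40
  after byte 2 (0x40): sum1=95, sum2=135
  after byte 3 (0xC0): sum1=32, sum2=167
  after byte 4 (0x6A): sum1=138, sum2=50
  after byte 5 (0xB1): sum1=60, sum2=110
Checksum = sum2·256 + sum1 = 110·256 + 60 = 28220 = 0x6E3C.

6E3C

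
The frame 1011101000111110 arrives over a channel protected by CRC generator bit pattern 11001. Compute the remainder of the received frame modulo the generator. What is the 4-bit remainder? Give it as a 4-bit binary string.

Modulo-2 division of 1011101000111110 by 11001:
  pos 0: 10111 XOR 11001 = 01110
  pos 1: 11100 XOR 11001 = 00101
  pos 3: 10110 XOR 11001 = 01111
  pos 4: 11110 XOR 11001 = 00111
  pos 6: 11101 XOR 11001 = 00100
  pos 8: 10011 XOR 11001 = 01010
  pos 9: 10101 XOR 11001 = 01100
  pos 10: 11001 XOR 11001 = 00000
Remainder = 0000 (zero — the frame passes the CRC check).

0000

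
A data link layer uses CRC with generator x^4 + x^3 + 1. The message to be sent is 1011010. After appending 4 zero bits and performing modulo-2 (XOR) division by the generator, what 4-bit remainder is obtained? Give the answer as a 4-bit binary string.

1000

Append 4 zeros: 10110100000. Divide by 11001 (XOR where the leading bit is 1):
  pos 0: 10110 XOR 11001 = 01111
  pos 1: 11111 XOR 11001 = 00110
  pos 3: 11000 XOR 11001 = 00001
Remainder (last 4 bits) = 1000. This is the CRC / FCS.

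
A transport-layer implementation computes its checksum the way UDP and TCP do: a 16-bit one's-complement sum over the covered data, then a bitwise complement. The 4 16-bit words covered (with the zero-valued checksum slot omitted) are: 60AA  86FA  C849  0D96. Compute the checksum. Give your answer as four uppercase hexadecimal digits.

One's-complement addition (fold any carry out of bit 15 back into bit 0):
  0x60AA + 0x86FA = 0x0E7A4
  0xE7A4 + 0xC849 = 0x1AFED → wrap carry → 0xAFEE
  0xAFEE + 0x0D96 = 0x0BD84
One's-complement sum = 0xBD84.
Checksum = ~0xBD84 & 0xFFFF = 0x427B.

427B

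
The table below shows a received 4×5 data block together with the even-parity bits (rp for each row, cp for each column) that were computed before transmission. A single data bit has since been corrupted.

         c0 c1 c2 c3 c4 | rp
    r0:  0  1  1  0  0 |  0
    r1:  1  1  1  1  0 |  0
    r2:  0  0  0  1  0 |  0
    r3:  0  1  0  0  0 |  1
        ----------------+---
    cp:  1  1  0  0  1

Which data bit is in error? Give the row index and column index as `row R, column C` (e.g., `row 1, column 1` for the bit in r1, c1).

row 2, column 4

Recompute each row's even parity and compare to rp:
  r0: data parity 0, sent rp 0 → ok
  r1: data parity 0, sent rp 0 → ok
  r2: data parity 1, sent rp 0 → mismatch
  r3: data parity 1, sent rp 1 → ok
Recompute each column's even parity and compare to cp:
  c0: data parity 1, sent cp 1 → ok
  c1: data parity 1, sent cp 1 → ok
  c2: data parity 0, sent cp 0 → ok
  c3: data parity 0, sent cp 0 → ok
  c4: data parity 0, sent cp 1 → mismatch
Exactly one row (r2) and one column (c4) fail → the flipped bit is at their intersection.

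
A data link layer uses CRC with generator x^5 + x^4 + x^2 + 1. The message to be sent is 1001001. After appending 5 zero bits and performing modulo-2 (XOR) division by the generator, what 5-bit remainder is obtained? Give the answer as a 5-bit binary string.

Append 5 zeros: 100100100000. Divide by 110101 (XOR where the leading bit is 1):
  pos 0: 100100 XOR 110101 = 010001
  pos 1: 100011 XOR 110101 = 010110
  pos 2: 101100 XOR 110101 = 011001
  pos 3: 110010 XOR 110101 = 000111
  pos 6: 111000 XOR 110101 = 001101
Remainder (last 5 bits) = 01101. This is the CRC / FCS.

01101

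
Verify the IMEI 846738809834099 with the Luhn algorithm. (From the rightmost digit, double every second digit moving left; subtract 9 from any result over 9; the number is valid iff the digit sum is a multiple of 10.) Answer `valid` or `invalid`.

From the right, keep odd positions and double even positions (subtract 9 from any doubled value over 9):
  doubled (positions 2,4,...): 9 8 7 0 7 5 8 → sum 44
  kept (positions 1,3,...): 9 0 3 9 8 3 6 8 → sum 46
Total = 90.
90 mod 10 = 0, so the number is valid.

valid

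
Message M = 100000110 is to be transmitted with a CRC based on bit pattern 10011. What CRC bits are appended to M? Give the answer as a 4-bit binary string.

Append 4 zeros: 1000001100000. Divide by 10011 (XOR where the leading bit is 1):
  pos 0: 10000 XOR 10011 = 00011
  pos 3: 11011 XOR 10011 = 01000
  pos 4: 10000 XOR 10011 = 00011
  pos 7: 11000 XOR 10011 = 01011
  pos 8: 10110 XOR 10011 = 00101
Remainder (last 4 bits) = 0101. This is the CRC / FCS.

0101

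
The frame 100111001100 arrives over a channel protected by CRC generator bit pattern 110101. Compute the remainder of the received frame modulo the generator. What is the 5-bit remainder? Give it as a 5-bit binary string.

Modulo-2 division of 100111001100 by 110101:
  pos 0: 100111 XOR 110101 = 010010
  pos 1: 100100 XOR 110101 = 010001
  pos 2: 100010 XOR 110101 = 010111
  pos 3: 101111 XOR 110101 = 011010
  pos 4: 110101 XOR 110101 = 000000
Remainder = 00000 (zero — the frame passes the CRC check).

00000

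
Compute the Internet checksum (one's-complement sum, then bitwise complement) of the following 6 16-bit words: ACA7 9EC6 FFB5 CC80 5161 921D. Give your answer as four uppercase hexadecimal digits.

04DC

One's-complement addition (fold any carry out of bit 15 back into bit 0):
  0xACA7 + 0x9EC6 = 0x14B6D → wrap carry → 0x4B6E
  0x4B6E + 0xFFB5 = 0x14B23 → wrap carry → 0x4B24
  0x4B24 + 0xCC80 = 0x117A4 → wrap carry → 0x17A5
  0x17A5 + 0x5161 = 0x06906
  0x6906 + 0x921D = 0x0FB23
One's-complement sum = 0xFB23.
Checksum = ~0xFB23 & 0xFFFF = 0x04DC.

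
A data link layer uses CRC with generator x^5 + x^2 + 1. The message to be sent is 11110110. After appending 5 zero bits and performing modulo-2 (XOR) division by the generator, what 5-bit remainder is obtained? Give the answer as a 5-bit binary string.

11100

Append 5 zeros: 1111011000000. Divide by 100101 (XOR where the leading bit is 1):
  pos 0: 111101 XOR 100101 = 011000
  pos 1: 110001 XOR 100101 = 010100
  pos 2: 101000 XOR 100101 = 001101
  pos 4: 110100 XOR 100101 = 010001
  pos 5: 100010 XOR 100101 = 000111
Remainder (last 5 bits) = 11100. This is the CRC / FCS.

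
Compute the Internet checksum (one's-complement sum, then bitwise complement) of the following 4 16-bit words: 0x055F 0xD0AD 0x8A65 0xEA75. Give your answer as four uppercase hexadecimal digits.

B517

One's-complement addition (fold any carry out of bit 15 back into bit 0):
  0x055F + 0xD0AD = 0x0D60C
  0xD60C + 0x8A65 = 0x16071 → wrap carry → 0x6072
  0x6072 + 0xEA75 = 0x14AE7 → wrap carry → 0x4AE8
One's-complement sum = 0x4AE8.
Checksum = ~0x4AE8 & 0xFFFF = 0xB517.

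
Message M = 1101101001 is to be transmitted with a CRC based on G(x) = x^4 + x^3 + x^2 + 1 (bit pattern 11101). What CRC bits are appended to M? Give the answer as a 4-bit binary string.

Append 4 zeros: 11011010010000. Divide by 11101 (XOR where the leading bit is 1):
  pos 0: 11011 XOR 11101 = 00110
  pos 2: 11001 XOR 11101 = 00100
  pos 4: 10000 XOR 11101 = 01101
  pos 5: 11011 XOR 11101 = 00110
  pos 7: 11000 XOR 11101 = 00101
  pos 9: 10100 XOR 11101 = 01001
Remainder (last 4 bits) = 1001. This is the CRC / FCS.

1001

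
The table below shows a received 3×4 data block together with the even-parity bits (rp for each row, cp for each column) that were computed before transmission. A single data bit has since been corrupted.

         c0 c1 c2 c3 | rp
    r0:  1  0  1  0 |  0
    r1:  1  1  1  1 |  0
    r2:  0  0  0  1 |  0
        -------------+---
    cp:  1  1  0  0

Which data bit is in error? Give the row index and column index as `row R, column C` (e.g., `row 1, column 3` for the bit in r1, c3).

row 2, column 0

Recompute each row's even parity and compare to rp:
  r0: data parity 0, sent rp 0 → ok
  r1: data parity 0, sent rp 0 → ok
  r2: data parity 1, sent rp 0 → mismatch
Recompute each column's even parity and compare to cp:
  c0: data parity 0, sent cp 1 → mismatch
  c1: data parity 1, sent cp 1 → ok
  c2: data parity 0, sent cp 0 → ok
  c3: data parity 0, sent cp 0 → ok
Exactly one row (r2) and one column (c0) fail → the flipped bit is at their intersection.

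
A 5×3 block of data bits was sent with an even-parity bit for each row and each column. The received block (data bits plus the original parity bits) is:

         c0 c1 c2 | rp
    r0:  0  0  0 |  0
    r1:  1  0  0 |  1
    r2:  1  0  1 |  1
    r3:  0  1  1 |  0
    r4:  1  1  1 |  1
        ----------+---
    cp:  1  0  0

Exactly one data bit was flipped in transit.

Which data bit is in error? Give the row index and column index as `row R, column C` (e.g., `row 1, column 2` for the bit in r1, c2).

row 2, column 2

Recompute each row's even parity and compare to rp:
  r0: data parity 0, sent rp 0 → ok
  r1: data parity 1, sent rp 1 → ok
  r2: data parity 0, sent rp 1 → mismatch
  r3: data parity 0, sent rp 0 → ok
  r4: data parity 1, sent rp 1 → ok
Recompute each column's even parity and compare to cp:
  c0: data parity 1, sent cp 1 → ok
  c1: data parity 0, sent cp 0 → ok
  c2: data parity 1, sent cp 0 → mismatch
Exactly one row (r2) and one column (c2) fail → the flipped bit is at their intersection.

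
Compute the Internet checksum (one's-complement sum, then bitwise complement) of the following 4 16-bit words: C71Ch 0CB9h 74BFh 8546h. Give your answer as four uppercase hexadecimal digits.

3224

One's-complement addition (fold any carry out of bit 15 back into bit 0):
  0xC71C + 0x0CB9 = 0x0D3D5
  0xD3D5 + 0x74BF = 0x14894 → wrap carry → 0x4895
  0x4895 + 0x8546 = 0x0CDDB
One's-complement sum = 0xCDDB.
Checksum = ~0xCDDB & 0xFFFF = 0x3224.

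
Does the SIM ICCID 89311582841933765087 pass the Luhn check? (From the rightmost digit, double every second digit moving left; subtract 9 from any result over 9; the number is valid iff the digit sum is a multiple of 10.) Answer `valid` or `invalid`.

From the right, keep odd positions and double even positions (subtract 9 from any doubled value over 9):
  doubled (positions 2,4,...): 7 1 5 6 2 7 7 2 6 7 → sum 50
  kept (positions 1,3,...): 7 0 6 3 9 4 2 5 1 9 → sum 46
Total = 96.
96 mod 10 = 6, so the number is invalid.

invalid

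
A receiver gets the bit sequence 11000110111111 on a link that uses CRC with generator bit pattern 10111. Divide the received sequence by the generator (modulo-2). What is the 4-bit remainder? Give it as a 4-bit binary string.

Modulo-2 division of 11000110111111 by 10111:
  pos 0: 11000 XOR 10111 = 01111
  pos 1: 11111 XOR 10111 = 01000
  pos 2: 10001 XOR 10111 = 00110
  pos 4: 11001 XOR 10111 = 01110
  pos 5: 11101 XOR 10111 = 01010
  pos 6: 10101 XOR 10111 = 00010
  pos 9: 10111 XOR 10111 = 00000
Remainder = 0000 (zero — the frame passes the CRC check).

0000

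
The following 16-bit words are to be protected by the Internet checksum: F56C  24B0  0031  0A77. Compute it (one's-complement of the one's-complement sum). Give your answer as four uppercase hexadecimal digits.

DB3A

One's-complement addition (fold any carry out of bit 15 back into bit 0):
  0xF56C + 0x24B0 = 0x11A1C → wrap carry → 0x1A1D
  0x1A1D + 0x0031 = 0x01A4E
  0x1A4E + 0x0A77 = 0x024C5
One's-complement sum = 0x24C5.
Checksum = ~0x24C5 & 0xFFFF = 0xDB3A.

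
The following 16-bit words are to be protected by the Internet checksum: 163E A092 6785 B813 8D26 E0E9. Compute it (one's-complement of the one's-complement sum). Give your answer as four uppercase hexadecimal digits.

BB85

One's-complement addition (fold any carry out of bit 15 back into bit 0):
  0x163E + 0xA092 = 0x0B6D0
  0xB6D0 + 0x6785 = 0x11E55 → wrap carry → 0x1E56
  0x1E56 + 0xB813 = 0x0D669
  0xD669 + 0x8D26 = 0x1638F → wrap carry → 0x6390
  0x6390 + 0xE0E9 = 0x14479 → wrap carry → 0x447A
One's-complement sum = 0x447A.
Checksum = ~0x447A & 0xFFFF = 0xBB85.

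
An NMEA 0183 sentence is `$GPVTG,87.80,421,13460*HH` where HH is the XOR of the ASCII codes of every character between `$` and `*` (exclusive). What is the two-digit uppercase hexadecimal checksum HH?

XOR the ASCII codes of the payload characters:
  'G' = 0x47 → acc = 0x47
  'P' = 0x50 → acc = 0x17
  'V' = 0x56 → acc = 0x41
  'T' = 0x54 → acc = 0x15
  'G' = 0x47 → acc = 0x52
  ',' = 0x2C → acc = 0x7E
  '8' = 0x38 → acc = 0x46
  '7' = 0x37 → acc = 0x71
  '.' = 0x2E → acc = 0x5F
  '8' = 0x38 → acc = 0x67
  '0' = 0x30 → acc = 0x57
  ',' = 0x2C → acc = 0x7B
  '4' = 0x34 → acc = 0x4F
  '2' = 0x32 → acc = 0x7D
  '1' = 0x31 → acc = 0x4C
  ',' = 0x2C → acc = 0x60
  '1' = 0x31 → acc = 0x51
  '3' = 0x33 → acc = 0x62
  '4' = 0x34 → acc = 0x56
  '6' = 0x36 → acc = 0x60
  '0' = 0x30 → acc = 0x50
Checksum = 0x50.

50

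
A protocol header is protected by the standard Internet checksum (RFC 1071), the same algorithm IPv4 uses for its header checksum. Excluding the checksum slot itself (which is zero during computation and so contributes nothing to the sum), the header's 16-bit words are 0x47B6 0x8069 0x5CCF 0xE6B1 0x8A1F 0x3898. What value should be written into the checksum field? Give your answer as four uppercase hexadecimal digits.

31A7

One's-complement addition (fold any carry out of bit 15 back into bit 0):
  0x47B6 + 0x8069 = 0x0C81F
  0xC81F + 0x5CCF = 0x124EE → wrap carry → 0x24EF
  0x24EF + 0xE6B1 = 0x10BA0 → wrap carry → 0x0BA1
  0x0BA1 + 0x8A1F = 0x095C0
  0x95C0 + 0x3898 = 0x0CE58
One's-complement sum = 0xCE58.
Checksum = ~0xCE58 & 0xFFFF = 0x31A7.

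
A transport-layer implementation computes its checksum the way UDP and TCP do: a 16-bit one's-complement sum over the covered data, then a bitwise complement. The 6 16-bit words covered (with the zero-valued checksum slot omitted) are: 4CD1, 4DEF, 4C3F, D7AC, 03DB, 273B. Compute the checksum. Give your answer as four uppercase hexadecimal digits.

One's-complement addition (fold any carry out of bit 15 back into bit 0):
  0x4CD1 + 0x4DEF = 0x09AC0
  0x9AC0 + 0x4C3F = 0x0E6FF
  0xE6FF + 0xD7AC = 0x1BEAB → wrap carry → 0xBEAC
  0xBEAC + 0x03DB = 0x0C287
  0xC287 + 0x273B = 0x0E9C2
One's-complement sum = 0xE9C2.
Checksum = ~0xE9C2 & 0xFFFF = 0x163D.

163D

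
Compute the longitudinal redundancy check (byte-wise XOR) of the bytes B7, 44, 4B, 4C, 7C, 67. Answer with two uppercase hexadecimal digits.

XOR the bytes together:
  start with 0xB7
  0xB7 ⊕ 0x44 = 0xF3
  0xF3 ⊕ 0x4B = 0xB8
  0xB8 ⊕ 0x4C = 0xF4
  0xF4 ⊕ 0x7C = 0x88
  0x88 ⊕ 0x67 = 0xEF

EF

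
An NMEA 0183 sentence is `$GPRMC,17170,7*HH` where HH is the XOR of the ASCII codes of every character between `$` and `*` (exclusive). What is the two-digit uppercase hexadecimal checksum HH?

XOR the ASCII codes of the payload characters:
  'G' = 0x47 → acc = 0x47
  'P' = 0x50 → acc = 0x17
  'R' = 0x52 → acc = 0x45
  'M' = 0x4D → acc = 0x08
  'C' = 0x43 → acc = 0x4B
  ',' = 0x2C → acc = 0x67
  '1' = 0x31 → acc = 0x56
  '7' = 0x37 → acc = 0x61
  '1' = 0x31 → acc = 0x50
  '7' = 0x37 → acc = 0x67
  '0' = 0x30 → acc = 0x57
  ',' = 0x2C → acc = 0x7B
  '7' = 0x37 → acc = 0x4C
Checksum = 0x4C.

4C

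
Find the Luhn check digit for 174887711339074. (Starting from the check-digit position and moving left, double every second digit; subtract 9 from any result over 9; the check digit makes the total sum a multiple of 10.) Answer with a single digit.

Partial digits right→left: 4 7 0 9 3 3 1 1 7 7 8 8 4 7 1
Double every second digit counting from the check-digit position (so the 1st, 3rd, 5th, ... of the partial from the right).
  doubled (with −9 where >9): 8 0 6 2 5 7 8 2 → sum 38
  kept as-is: 7 9 3 1 7 8 7 → sum 42
Total = 38 + 42 = 80.
Check digit = (10 − (80 mod 10)) mod 10 = 0.

0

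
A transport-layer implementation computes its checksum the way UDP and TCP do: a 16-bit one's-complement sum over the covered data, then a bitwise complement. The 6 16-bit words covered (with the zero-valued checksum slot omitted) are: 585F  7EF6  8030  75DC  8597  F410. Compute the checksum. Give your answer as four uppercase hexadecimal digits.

One's-complement addition (fold any carry out of bit 15 back into bit 0):
  0x585F + 0x7EF6 = 0x0D755
  0xD755 + 0x8030 = 0x15785 → wrap carry → 0x5786
  0x5786 + 0x75DC = 0x0CD62
  0xCD62 + 0x8597 = 0x152F9 → wrap carry → 0x52FA
  0x52FA + 0xF410 = 0x1470A → wrap carry → 0x470B
One's-complement sum = 0x470B.
Checksum = ~0x470B & 0xFFFF = 0xB8F4.

B8F4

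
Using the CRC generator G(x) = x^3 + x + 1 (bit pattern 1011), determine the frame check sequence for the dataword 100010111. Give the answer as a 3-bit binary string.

101

Append 3 zeros: 100010111000. Divide by 1011 (XOR where the leading bit is 1):
  pos 0: 1000 XOR 1011 = 0011
  pos 2: 1110 XOR 1011 = 0101
  pos 3: 1011 XOR 1011 = 0000
  pos 7: 1100 XOR 1011 = 0111
  pos 8: 1110 XOR 1011 = 0101
Remainder (last 3 bits) = 101. This is the CRC / FCS.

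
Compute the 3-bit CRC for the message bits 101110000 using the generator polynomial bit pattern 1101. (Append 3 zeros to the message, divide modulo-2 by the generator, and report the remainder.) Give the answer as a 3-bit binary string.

Append 3 zeros: 101110000000. Divide by 1101 (XOR where the leading bit is 1):
  pos 0: 1011 XOR 1101 = 0110
  pos 1: 1101 XOR 1101 = 0000
Remainder (last 3 bits) = 000. This is the CRC / FCS.

000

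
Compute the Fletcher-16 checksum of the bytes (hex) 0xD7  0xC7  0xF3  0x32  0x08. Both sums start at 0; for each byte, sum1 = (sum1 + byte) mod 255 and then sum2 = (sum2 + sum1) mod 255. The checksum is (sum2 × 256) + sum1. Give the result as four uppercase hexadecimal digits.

Running sums (mod 255):
  after byte 0 (0xD7): sum1=215, sum2=215
  after byte 1 (0xC7): sum1=159, sum2=119
  after byte 2 (0xF3): sum1=147, sum2=11
  after byte 3 (0x32): sum1=197, sum2=208
  after byte 4 (0x08): sum1=205, sum2=158
Checksum = sum2·256 + sum1 = 158·256 + 205 = 40653 = 0x9ECD.

9ECD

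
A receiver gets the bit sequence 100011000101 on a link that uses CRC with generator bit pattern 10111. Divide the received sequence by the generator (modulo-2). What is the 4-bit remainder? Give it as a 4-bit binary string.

1000

Modulo-2 division of 100011000101 by 10111:
  pos 0: 10001 XOR 10111 = 00110
  pos 2: 11010 XOR 10111 = 01101
  pos 3: 11010 XOR 10111 = 01101
  pos 4: 11010 XOR 10111 = 01101
  pos 5: 11011 XOR 10111 = 01100
  pos 6: 11000 XOR 10111 = 01111
  pos 7: 11111 XOR 10111 = 01000
Remainder = 1000 (nonzero — an error is detected).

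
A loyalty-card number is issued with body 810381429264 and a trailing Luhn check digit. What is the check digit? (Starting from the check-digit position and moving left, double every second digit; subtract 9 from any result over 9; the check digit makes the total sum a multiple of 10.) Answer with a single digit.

9

Partial digits right→left: 4 6 2 9 2 4 1 8 3 0 1 8
Double every second digit counting from the check-digit position (so the 1st, 3rd, 5th, ... of the partial from the right).
  doubled (with −9 where >9): 8 4 4 2 6 2 → sum 26
  kept as-is: 6 9 4 8 0 8 → sum 35
Total = 26 + 35 = 61.
Check digit = (10 − (61 mod 10)) mod 10 = 9.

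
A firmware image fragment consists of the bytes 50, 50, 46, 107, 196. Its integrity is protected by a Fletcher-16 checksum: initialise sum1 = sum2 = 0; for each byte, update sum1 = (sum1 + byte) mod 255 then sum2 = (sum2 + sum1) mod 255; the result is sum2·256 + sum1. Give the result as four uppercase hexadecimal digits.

Running sums (mod 255):
  after byte 0 (50): sum1=50, sum2=50
  after byte 1 (50): sum1=100, sum2=150
  after byte 2 (46): sum1=146, sum2=41
  after byte 3 (107): sum1=253, sum2=39
  after byte 4 (196): sum1=194, sum2=233
Checksum = sum2·256 + sum1 = 233·256 + 194 = 59842 = 0xE9C2.

E9C2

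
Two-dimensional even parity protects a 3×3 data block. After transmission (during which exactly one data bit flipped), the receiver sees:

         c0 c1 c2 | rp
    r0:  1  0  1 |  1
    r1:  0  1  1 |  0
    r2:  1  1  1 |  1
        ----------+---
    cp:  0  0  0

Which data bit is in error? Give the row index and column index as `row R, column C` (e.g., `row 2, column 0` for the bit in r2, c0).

Recompute each row's even parity and compare to rp:
  r0: data parity 0, sent rp 1 → mismatch
  r1: data parity 0, sent rp 0 → ok
  r2: data parity 1, sent rp 1 → ok
Recompute each column's even parity and compare to cp:
  c0: data parity 0, sent cp 0 → ok
  c1: data parity 0, sent cp 0 → ok
  c2: data parity 1, sent cp 0 → mismatch
Exactly one row (r0) and one column (c2) fail → the flipped bit is at their intersection.

row 0, column 2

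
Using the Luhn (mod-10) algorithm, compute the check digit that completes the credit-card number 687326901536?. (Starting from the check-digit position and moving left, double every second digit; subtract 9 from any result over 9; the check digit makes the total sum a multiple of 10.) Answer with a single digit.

2

Partial digits right→left: 6 3 5 1 0 9 6 2 3 7 8 6
Double every second digit counting from the check-digit position (so the 1st, 3rd, 5th, ... of the partial from the right).
  doubled (with −9 where >9): 3 1 0 3 6 7 → sum 20
  kept as-is: 3 1 9 2 7 6 → sum 28
Total = 20 + 28 = 48.
Check digit = (10 − (48 mod 10)) mod 10 = 2.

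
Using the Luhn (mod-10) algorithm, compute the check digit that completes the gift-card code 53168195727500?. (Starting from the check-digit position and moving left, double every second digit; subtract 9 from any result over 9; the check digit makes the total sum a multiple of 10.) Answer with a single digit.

6

Partial digits right→left: 0 0 5 7 2 7 5 9 1 8 6 1 3 5
Double every second digit counting from the check-digit position (so the 1st, 3rd, 5th, ... of the partial from the right).
  doubled (with −9 where >9): 0 1 4 1 2 3 6 → sum 17
  kept as-is: 0 7 7 9 8 1 5 → sum 37
Total = 17 + 37 = 54.
Check digit = (10 − (54 mod 10)) mod 10 = 6.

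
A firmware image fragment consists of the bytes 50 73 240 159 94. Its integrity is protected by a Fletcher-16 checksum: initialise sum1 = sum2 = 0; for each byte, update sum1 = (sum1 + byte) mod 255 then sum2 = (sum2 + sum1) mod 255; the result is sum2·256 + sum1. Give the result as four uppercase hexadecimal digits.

906A

Running sums (mod 255):
  after byte 0 (50): sum1=50, sum2=50
  after byte 1 (73): sum1=123, sum2=173
  after byte 2 (240): sum1=108, sum2=26
  after byte 3 (159): sum1=12, sum2=38
  after byte 4 (94): sum1=106, sum2=144
Checksum = sum2·256 + sum1 = 144·256 + 106 = 36970 = 0x906A.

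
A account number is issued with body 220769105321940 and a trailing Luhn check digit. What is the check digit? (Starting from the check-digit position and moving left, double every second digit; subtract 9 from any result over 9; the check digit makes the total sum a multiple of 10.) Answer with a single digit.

1

Partial digits right→left: 0 4 9 1 2 3 5 0 1 9 6 7 0 2 2
Double every second digit counting from the check-digit position (so the 1st, 3rd, 5th, ... of the partial from the right).
  doubled (with −9 where >9): 0 9 4 1 2 3 0 4 → sum 23
  kept as-is: 4 1 3 0 9 7 2 → sum 26
Total = 23 + 26 = 49.
Check digit = (10 − (49 mod 10)) mod 10 = 1.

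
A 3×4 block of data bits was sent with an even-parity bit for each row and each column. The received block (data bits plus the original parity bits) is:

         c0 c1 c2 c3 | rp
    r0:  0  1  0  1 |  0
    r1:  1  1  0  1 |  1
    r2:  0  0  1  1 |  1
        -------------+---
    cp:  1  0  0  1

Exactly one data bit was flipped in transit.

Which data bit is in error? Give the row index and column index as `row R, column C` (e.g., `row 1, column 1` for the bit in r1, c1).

Recompute each row's even parity and compare to rp:
  r0: data parity 0, sent rp 0 → ok
  r1: data parity 1, sent rp 1 → ok
  r2: data parity 0, sent rp 1 → mismatch
Recompute each column's even parity and compare to cp:
  c0: data parity 1, sent cp 1 → ok
  c1: data parity 0, sent cp 0 → ok
  c2: data parity 1, sent cp 0 → mismatch
  c3: data parity 1, sent cp 1 → ok
Exactly one row (r2) and one column (c2) fail → the flipped bit is at their intersection.

row 2, column 2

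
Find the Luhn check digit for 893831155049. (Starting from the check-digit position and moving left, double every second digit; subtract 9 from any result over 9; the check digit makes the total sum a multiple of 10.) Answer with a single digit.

Partial digits right→left: 9 4 0 5 5 1 1 3 8 3 9 8
Double every second digit counting from the check-digit position (so the 1st, 3rd, 5th, ... of the partial from the right).
  doubled (with −9 where >9): 9 0 1 2 7 9 → sum 28
  kept as-is: 4 5 1 3 3 8 → sum 24
Total = 28 + 24 = 52.
Check digit = (10 − (52 mod 10)) mod 10 = 8.

8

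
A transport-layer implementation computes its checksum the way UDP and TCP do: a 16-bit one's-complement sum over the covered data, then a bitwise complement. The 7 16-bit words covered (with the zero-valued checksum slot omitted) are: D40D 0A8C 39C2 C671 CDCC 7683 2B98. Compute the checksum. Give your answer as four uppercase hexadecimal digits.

One's-complement addition (fold any carry out of bit 15 back into bit 0):
  0xD40D + 0x0A8C = 0x0DE99
  0xDE99 + 0x39C2 = 0x1185B → wrap carry → 0x185C
  0x185C + 0xC671 = 0x0DECD
  0xDECD + 0xCDCC = 0x1AC99 → wrap carry → 0xAC9A
  0xAC9A + 0x7683 = 0x1231D → wrap carry → 0x231E
  0x231E + 0x2B98 = 0x04EB6
One's-complement sum = 0x4EB6.
Checksum = ~0x4EB6 & 0xFFFF = 0xB149.

B149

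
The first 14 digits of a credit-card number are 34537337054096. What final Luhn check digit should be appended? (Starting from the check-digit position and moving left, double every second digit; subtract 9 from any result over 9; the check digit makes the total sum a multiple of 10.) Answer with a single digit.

Partial digits right→left: 6 9 0 4 5 0 7 3 3 7 3 5 4 3
Double every second digit counting from the check-digit position (so the 1st, 3rd, 5th, ... of the partial from the right).
  doubled (with −9 where >9): 3 0 1 5 6 6 8 → sum 29
  kept as-is: 9 4 0 3 7 5 3 → sum 31
Total = 29 + 31 = 60.
Check digit = (10 − (60 mod 10)) mod 10 = 0.

0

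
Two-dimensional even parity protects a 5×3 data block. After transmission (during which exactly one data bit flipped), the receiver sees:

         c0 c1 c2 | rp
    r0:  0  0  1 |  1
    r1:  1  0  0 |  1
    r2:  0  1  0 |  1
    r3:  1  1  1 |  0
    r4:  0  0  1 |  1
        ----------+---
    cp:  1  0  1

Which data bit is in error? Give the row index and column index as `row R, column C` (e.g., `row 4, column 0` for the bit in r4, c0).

row 3, column 0

Recompute each row's even parity and compare to rp:
  r0: data parity 1, sent rp 1 → ok
  r1: data parity 1, sent rp 1 → ok
  r2: data parity 1, sent rp 1 → ok
  r3: data parity 1, sent rp 0 → mismatch
  r4: data parity 1, sent rp 1 → ok
Recompute each column's even parity and compare to cp:
  c0: data parity 0, sent cp 1 → mismatch
  c1: data parity 0, sent cp 0 → ok
  c2: data parity 1, sent cp 1 → ok
Exactly one row (r3) and one column (c0) fail → the flipped bit is at their intersection.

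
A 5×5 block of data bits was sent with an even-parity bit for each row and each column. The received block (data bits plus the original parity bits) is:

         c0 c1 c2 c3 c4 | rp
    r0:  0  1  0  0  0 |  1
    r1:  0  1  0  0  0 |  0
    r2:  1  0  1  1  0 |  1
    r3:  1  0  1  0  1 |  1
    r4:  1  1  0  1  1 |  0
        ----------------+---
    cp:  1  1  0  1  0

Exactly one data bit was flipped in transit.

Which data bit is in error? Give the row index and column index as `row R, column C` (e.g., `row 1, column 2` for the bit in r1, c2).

row 1, column 3

Recompute each row's even parity and compare to rp:
  r0: data parity 1, sent rp 1 → ok
  r1: data parity 1, sent rp 0 → mismatch
  r2: data parity 1, sent rp 1 → ok
  r3: data parity 1, sent rp 1 → ok
  r4: data parity 0, sent rp 0 → ok
Recompute each column's even parity and compare to cp:
  c0: data parity 1, sent cp 1 → ok
  c1: data parity 1, sent cp 1 → ok
  c2: data parity 0, sent cp 0 → ok
  c3: data parity 0, sent cp 1 → mismatch
  c4: data parity 0, sent cp 0 → ok
Exactly one row (r1) and one column (c3) fail → the flipped bit is at their intersection.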